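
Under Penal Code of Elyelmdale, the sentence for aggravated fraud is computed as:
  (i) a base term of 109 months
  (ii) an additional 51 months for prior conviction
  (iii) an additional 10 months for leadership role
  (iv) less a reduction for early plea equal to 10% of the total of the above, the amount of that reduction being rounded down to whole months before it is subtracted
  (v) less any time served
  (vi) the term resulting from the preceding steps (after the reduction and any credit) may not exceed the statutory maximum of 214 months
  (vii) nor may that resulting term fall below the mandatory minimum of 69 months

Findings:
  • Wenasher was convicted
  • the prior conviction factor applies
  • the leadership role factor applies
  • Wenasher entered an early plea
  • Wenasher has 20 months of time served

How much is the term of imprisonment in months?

Prior conviction enhancement: +51 months
Leadership role enhancement: +10 months
Adjusted term: 109 months + 51 months + 10 months = 170 months
Early plea reduction: 10% of 170 months = 17 months (rounded down)
After reduction: 170 − 17 = 153 months
Less time served: 153 months − 20 months = 133 months
Cap at 214 months: 133 months is within the cap, no reduction.
Minimum 69 months: 133 months meets the minimum, no increase.

133 months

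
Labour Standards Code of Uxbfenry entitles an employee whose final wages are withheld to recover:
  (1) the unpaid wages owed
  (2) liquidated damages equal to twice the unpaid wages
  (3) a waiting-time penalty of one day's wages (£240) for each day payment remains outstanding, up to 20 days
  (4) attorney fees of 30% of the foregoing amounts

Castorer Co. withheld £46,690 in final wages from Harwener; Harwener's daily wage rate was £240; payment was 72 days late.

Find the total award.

£188,331

Doubled: 2 × £46,690 = £93,380
Penalty days: min(72, 20) = 20
Waiting-time penalty: 20 × £240 = £4,800
Subtotal: £46,690 + £93,380 + £4,800 = £144,870
Attorney fees: 30% of £144,870 = £43,461
Total award: £144,870 + £43,461 = £188,331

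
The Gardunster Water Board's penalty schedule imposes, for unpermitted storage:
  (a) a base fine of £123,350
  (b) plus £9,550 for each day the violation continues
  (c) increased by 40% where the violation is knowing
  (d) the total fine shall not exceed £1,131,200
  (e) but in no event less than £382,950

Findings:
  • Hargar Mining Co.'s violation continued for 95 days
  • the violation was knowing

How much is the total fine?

Per-day component: 95 × £9,550 = £907,250
Base plus per-day: £123,350 + £907,250 = £1,030,600
Enhancement: 40% of £1,030,600 = £412,240
Enhanced fine: £1,030,600 + £412,240 = £1,442,840
Cap at £1,131,200: £1,442,840 exceeds the cap → £1,131,200
Minimum £382,950: £1,131,200 meets the minimum, no increase.

£1,131,200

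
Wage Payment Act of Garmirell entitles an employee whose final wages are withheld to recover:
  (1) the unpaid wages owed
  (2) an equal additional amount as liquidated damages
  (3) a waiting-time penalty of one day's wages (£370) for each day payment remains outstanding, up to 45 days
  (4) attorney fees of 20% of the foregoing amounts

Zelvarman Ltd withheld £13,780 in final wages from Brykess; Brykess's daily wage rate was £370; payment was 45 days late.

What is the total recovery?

£53,052

Liquidated damages (equal amount): £13,780
Penalty days: min(45, 45) = 45
Waiting-time penalty: 45 × £370 = £16,650
Subtotal: £13,780 + £13,780 + £16,650 = £44,210
Attorney fees: 20% of £44,210 = £8,842
Total award: £44,210 + £8,842 = £53,052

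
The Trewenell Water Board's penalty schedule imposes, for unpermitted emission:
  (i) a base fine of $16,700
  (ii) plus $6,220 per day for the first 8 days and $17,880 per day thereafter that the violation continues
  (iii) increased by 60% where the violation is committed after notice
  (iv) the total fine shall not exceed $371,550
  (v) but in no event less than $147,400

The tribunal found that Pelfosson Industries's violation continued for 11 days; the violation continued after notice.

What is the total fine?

First 8 days: 8 × $6,220 = $49,760
Remaining days: (11 − 8) × $17,880 = $53,640
Per-day component: $49,760 + $53,640 = $103,400
Base plus per-day: $16,700 + $103,400 = $120,100
Enhancement: 60% of $120,100 = $72,060
Enhanced fine: $120,100 + $72,060 = $192,160
Cap at $371,550: $192,160 is within the cap, no reduction.
Minimum $147,400: $192,160 meets the minimum, no increase.

$192,160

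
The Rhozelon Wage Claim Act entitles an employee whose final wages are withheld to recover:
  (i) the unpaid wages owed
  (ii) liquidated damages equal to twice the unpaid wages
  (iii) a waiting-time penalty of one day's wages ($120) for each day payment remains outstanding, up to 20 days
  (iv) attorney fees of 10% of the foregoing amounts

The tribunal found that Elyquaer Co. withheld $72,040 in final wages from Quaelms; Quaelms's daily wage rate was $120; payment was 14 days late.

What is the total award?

Total award: $239,580

Doubled: 2 × $72,040 = $144,080
Penalty days: min(14, 20) = 14
Waiting-time penalty: 14 × $120 = $1,680
Subtotal: $72,040 + $144,080 + $1,680 = $217,800
Attorney fees: 10% of $217,800 = $21,780
Total award: $217,800 + $21,780 = $239,580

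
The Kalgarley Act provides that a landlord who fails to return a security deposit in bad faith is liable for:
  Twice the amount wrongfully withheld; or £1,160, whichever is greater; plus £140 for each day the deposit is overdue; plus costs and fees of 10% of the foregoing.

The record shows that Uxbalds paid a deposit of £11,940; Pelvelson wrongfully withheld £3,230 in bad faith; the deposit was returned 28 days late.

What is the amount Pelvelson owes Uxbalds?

£11,418

Doubled: 2 × £3,230 = £6,460
Minimum £1,160: £6,460 meets the minimum, no increase.
Late-return penalty: 28 × £140 = £3,920
Damages plus late penalty: £6,460 + £3,920 = £10,380
Costs and fees: 10% of £10,380 = £1,038
Total recovery: £10,380 + £1,038 = £11,418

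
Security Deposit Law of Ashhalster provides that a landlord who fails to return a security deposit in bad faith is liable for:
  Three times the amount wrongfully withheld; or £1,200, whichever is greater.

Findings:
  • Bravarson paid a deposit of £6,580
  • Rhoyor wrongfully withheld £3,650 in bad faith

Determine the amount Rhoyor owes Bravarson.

£10,950

Trebled: 3 × £3,650 = £10,950
Minimum £1,200: £10,950 meets the minimum, no increase.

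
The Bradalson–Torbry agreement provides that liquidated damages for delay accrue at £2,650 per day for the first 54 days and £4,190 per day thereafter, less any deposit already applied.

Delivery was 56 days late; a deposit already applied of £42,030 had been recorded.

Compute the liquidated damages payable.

£109,450

First 54 days: 54 × £2,650 = £143,100
Remaining days: (56 − 54) × £4,190 = £8,380
Accrued per-day damages: £143,100 + £8,380 = £151,480
Less deposit already applied: £151,480 − £42,030 = £109,450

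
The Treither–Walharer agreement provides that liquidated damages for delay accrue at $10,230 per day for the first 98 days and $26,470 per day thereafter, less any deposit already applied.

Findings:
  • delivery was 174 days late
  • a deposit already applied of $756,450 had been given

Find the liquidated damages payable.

First 98 days: 98 × $10,230 = $1,002,540
Remaining days: (174 − 98) × $26,470 = $2,011,720
Accrued per-day damages: $1,002,540 + $2,011,720 = $3,014,260
Less deposit already applied: $3,014,260 − $756,450 = $2,257,810

$2,257,810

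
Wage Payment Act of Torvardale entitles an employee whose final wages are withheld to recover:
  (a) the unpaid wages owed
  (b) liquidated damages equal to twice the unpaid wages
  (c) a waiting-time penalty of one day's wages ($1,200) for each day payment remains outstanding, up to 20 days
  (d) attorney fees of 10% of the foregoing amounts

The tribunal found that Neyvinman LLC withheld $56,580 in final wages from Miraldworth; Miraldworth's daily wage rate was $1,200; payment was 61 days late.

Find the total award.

Total award: $213,114

Doubled: 2 × $56,580 = $113,160
Penalty days: min(61, 20) = 20
Waiting-time penalty: 20 × $1,200 = $24,000
Subtotal: $56,580 + $113,160 + $24,000 = $193,740
Attorney fees: 10% of $193,740 = $19,374
Total award: $193,740 + $19,374 = $213,114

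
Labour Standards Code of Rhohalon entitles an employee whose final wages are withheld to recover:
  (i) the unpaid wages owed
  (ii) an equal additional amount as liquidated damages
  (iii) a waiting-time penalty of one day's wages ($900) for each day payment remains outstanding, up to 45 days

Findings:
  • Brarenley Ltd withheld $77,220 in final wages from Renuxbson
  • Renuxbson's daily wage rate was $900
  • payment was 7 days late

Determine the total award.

Liquidated damages (equal amount): $77,220
Penalty days: min(7, 45) = 7
Waiting-time penalty: 7 × $900 = $6,300
Total award: $77,220 + $77,220 + $6,300 = $160,740

$160,740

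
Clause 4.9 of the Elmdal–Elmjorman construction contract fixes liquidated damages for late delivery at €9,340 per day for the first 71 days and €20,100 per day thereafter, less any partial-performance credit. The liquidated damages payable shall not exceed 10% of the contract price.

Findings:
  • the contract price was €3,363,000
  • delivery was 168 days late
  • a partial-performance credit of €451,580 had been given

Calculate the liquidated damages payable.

First 71 days: 71 × €9,340 = €663,140
Remaining days: (168 − 71) × €20,100 = €1,949,700
Accrued per-day damages: €663,140 + €1,949,700 = €2,612,840
Less partial-performance credit: €2,612,840 − €451,580 = €2,161,260
Cap: 10% of €3,363,000 = €336,300
Cap at €336,300: €2,161,260 exceeds the cap → €336,300

€336,300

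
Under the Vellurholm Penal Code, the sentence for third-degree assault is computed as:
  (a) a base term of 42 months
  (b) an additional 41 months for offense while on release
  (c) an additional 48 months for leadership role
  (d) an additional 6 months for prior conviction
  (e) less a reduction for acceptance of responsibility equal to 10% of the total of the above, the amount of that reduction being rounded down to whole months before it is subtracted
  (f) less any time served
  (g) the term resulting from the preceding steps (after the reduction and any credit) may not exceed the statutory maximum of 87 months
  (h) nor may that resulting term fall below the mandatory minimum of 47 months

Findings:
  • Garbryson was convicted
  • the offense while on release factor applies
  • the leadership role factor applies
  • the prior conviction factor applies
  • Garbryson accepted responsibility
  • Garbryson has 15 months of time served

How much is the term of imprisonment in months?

Offense while on release enhancement: +41 months
Leadership role enhancement: +48 months
Prior conviction enhancement: +6 months
Adjusted term: 42 months + 41 months + 48 months + 6 months = 137 months
Acceptance of responsibility reduction: 10% of 137 months = 13 months (rounded down)
After reduction: 137 − 13 = 124 months
Less time served: 124 months − 15 months = 109 months
Cap at 87 months: 109 months exceeds the cap → 87 months
Minimum 47 months: 87 months meets the minimum, no increase.

Sentence: 87 months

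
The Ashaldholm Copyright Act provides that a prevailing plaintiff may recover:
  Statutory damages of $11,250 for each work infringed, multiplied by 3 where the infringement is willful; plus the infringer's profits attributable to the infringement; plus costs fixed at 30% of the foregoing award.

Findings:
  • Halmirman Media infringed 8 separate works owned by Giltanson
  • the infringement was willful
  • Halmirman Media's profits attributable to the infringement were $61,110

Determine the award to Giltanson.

Statutory damages: 8 × $11,250 = $90,000
Trebled: 3 × $90,000 = $270,000
Combined award: $270,000 + $61,110 = $331,110
Costs: 30% of $331,110 = $99,333
Award plus costs: $331,110 + $99,333 = $430,443

$430,443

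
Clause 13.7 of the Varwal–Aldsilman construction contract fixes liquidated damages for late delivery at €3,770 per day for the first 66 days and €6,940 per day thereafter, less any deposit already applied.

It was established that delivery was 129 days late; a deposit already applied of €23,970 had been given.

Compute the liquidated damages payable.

First 66 days: 66 × €3,770 = €248,820
Remaining days: (129 − 66) × €6,940 = €437,220
Accrued per-day damages: €248,820 + €437,220 = €686,040
Less deposit already applied: €686,040 − €23,970 = €662,070

Liquidated damages: €662,070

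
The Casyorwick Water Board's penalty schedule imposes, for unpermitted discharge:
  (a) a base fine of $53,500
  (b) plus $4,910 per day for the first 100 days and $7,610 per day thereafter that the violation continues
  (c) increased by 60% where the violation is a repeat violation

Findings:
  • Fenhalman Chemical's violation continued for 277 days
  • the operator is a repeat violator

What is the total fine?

First 100 days: 100 × $4,910 = $491,000
Remaining days: (277 − 100) × $7,610 = $1,346,970
Per-day component: $491,000 + $1,346,970 = $1,837,970
Base plus per-day: $53,500 + $1,837,970 = $1,891,470
Enhancement: 60% of $1,891,470 = $1,134,882
Enhanced fine: $1,891,470 + $1,134,882 = $3,026,352

$3,026,352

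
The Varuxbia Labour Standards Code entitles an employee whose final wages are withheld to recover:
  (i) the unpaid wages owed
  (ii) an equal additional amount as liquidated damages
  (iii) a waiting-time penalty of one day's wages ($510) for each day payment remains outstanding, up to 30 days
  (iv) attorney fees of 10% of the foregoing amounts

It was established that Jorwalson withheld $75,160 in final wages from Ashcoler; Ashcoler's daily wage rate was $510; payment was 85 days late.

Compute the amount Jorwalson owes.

$182,182

Liquidated damages (equal amount): $75,160
Penalty days: min(85, 30) = 30
Waiting-time penalty: 30 × $510 = $15,300
Subtotal: $75,160 + $75,160 + $15,300 = $165,620
Attorney fees: 10% of $165,620 = $16,562
Total award: $165,620 + $16,562 = $182,182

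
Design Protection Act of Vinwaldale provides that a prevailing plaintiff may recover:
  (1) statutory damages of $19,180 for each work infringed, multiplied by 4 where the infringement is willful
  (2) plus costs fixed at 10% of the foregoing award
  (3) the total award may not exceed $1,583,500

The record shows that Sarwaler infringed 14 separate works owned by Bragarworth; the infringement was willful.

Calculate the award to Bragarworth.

Statutory damages: 14 × $19,180 = $268,520
Multiplied by 4: 4 × $268,520 = $1,074,080
Costs: 10% of $1,074,080 = $107,408
Award plus costs: $1,074,080 + $107,408 = $1,181,488
Cap at $1,583,500: $1,181,488 is within the cap, no reduction.

$1,181,488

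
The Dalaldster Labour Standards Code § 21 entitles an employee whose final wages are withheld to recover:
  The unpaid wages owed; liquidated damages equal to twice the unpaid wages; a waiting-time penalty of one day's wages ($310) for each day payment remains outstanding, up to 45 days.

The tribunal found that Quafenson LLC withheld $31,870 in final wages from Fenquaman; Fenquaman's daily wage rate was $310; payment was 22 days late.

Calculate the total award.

Doubled: 2 × $31,870 = $63,740
Penalty days: min(22, 45) = 22
Waiting-time penalty: 22 × $310 = $6,820
Total award: $31,870 + $63,740 + $6,820 = $102,430

Total award: $102,430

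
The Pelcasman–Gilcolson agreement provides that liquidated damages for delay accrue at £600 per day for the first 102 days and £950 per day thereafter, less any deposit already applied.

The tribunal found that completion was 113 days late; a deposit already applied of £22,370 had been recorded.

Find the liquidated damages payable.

First 102 days: 102 × £600 = £61,200
Remaining days: (113 − 102) × £950 = £10,450
Accrued per-day damages: £61,200 + £10,450 = £71,650
Less deposit already applied: £71,650 − £22,370 = £49,280

£49,280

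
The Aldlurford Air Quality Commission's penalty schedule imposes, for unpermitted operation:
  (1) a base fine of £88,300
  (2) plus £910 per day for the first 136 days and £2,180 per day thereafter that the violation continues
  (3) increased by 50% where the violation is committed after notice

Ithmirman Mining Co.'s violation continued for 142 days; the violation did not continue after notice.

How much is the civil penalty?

First 136 days: 136 × £910 = £123,760
Remaining days: (142 − 136) × £2,180 = £13,080
Per-day component: £123,760 + £13,080 = £136,840
Base plus per-day: £88,300 + £136,840 = £225,140
The violation did not continue after notice: no 50% increase.

Civil penalty: £225,140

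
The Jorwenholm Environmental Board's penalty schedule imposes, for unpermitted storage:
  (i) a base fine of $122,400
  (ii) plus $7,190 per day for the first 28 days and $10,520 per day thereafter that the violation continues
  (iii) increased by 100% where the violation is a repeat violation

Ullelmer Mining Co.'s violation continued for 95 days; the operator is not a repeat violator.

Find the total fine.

First 28 days: 28 × $7,190 = $201,320
Remaining days: (95 − 28) × $10,520 = $704,840
Per-day component: $201,320 + $704,840 = $906,160
Base plus per-day: $122,400 + $906,160 = $1,028,560
The operator is not a repeat violator: no 100% increase.

$1,028,560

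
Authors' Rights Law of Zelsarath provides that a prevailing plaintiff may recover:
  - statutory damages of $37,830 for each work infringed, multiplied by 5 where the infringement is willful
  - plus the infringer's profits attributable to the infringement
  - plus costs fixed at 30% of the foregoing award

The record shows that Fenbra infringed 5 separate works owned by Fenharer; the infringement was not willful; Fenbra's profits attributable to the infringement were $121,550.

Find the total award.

$403,910

Statutory damages: 5 × $37,830 = $189,150
Infringement not willful: no ×5 enhancement.
Combined award: $189,150 + $121,550 = $310,700
Costs: 30% of $310,700 = $93,210
Award plus costs: $310,700 + $93,210 = $403,910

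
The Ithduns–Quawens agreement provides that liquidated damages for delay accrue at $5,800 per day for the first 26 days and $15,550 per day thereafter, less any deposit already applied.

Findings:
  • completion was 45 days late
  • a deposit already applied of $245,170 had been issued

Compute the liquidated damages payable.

First 26 days: 26 × $5,800 = $150,800
Remaining days: (45 − 26) × $15,550 = $295,450
Accrued per-day damages: $150,800 + $295,450 = $446,250
Less deposit already applied: $446,250 − $245,170 = $201,080

$201,080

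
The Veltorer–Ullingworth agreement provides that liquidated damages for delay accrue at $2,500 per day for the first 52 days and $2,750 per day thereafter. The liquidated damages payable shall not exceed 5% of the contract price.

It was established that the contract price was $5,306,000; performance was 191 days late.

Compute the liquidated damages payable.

Liquidated damages: $265,300

First 52 days: 52 × $2,500 = $130,000
Remaining days: (191 − 52) × $2,750 = $382,250
Accrued per-day damages: $130,000 + $382,250 = $512,250
Cap: 5% of $5,306,000 = $265,300
Cap at $265,300: $512,250 exceeds the cap → $265,300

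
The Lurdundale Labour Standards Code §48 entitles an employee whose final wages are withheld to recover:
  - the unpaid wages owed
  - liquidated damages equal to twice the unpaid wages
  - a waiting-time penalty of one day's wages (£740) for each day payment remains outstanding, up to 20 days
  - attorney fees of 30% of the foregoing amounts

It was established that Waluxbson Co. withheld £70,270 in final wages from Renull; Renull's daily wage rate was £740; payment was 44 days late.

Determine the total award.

Doubled: 2 × £70,270 = £140,540
Penalty days: min(44, 20) = 20
Waiting-time penalty: 20 × £740 = £14,800
Subtotal: £70,270 + £140,540 + £14,800 = £225,610
Attorney fees: 30% of £225,610 = £67,683
Total award: £225,610 + £67,683 = £293,293

£293,293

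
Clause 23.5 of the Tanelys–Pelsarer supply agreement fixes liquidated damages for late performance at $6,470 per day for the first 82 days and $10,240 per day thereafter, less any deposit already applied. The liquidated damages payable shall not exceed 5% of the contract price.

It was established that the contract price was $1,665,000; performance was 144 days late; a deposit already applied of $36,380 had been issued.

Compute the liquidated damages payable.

First 82 days: 82 × $6,470 = $530,540
Remaining days: (144 − 82) × $10,240 = $634,880
Accrued per-day damages: $530,540 + $634,880 = $1,165,420
Less deposit already applied: $1,165,420 − $36,380 = $1,129,040
Cap: 5% of $1,665,000 = $83,250
Cap at $83,250: $1,129,040 exceeds the cap → $83,250

$83,250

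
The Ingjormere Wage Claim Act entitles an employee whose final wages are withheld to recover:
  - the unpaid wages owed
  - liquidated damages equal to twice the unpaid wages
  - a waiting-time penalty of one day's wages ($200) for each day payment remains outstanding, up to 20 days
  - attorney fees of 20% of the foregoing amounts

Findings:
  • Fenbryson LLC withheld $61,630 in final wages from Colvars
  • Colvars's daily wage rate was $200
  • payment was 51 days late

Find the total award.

Total award: $226,668

Doubled: 2 × $61,630 = $123,260
Penalty days: min(51, 20) = 20
Waiting-time penalty: 20 × $200 = $4,000
Subtotal: $61,630 + $123,260 + $4,000 = $188,890
Attorney fees: 20% of $188,890 = $37,778
Total award: $188,890 + $37,778 = $226,668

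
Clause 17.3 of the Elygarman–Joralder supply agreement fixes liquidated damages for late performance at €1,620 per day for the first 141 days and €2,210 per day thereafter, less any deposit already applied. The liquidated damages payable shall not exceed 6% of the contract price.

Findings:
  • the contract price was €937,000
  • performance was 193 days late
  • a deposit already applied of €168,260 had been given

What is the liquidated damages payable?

€56,220

First 141 days: 141 × €1,620 = €228,420
Remaining days: (193 − 141) × €2,210 = €114,920
Accrued per-day damages: €228,420 + €114,920 = €343,340
Less deposit already applied: €343,340 − €168,260 = €175,080
Cap: 6% of €937,000 = €56,220
Cap at €56,220: €175,080 exceeds the cap → €56,220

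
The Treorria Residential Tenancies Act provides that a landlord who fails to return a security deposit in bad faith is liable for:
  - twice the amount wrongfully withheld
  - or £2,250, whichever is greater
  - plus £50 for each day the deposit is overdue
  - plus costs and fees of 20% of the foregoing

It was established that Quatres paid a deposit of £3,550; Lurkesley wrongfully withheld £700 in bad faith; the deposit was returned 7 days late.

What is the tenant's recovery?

Doubled: 2 × £700 = £1,400
Minimum £2,250: £1,400 is below the minimum → £2,250
Late-return penalty: 7 × £50 = £350
Damages plus late penalty: £2,250 + £350 = £2,600
Costs and fees: 20% of £2,600 = £520
Total recovery: £2,600 + £520 = £3,120

£3,120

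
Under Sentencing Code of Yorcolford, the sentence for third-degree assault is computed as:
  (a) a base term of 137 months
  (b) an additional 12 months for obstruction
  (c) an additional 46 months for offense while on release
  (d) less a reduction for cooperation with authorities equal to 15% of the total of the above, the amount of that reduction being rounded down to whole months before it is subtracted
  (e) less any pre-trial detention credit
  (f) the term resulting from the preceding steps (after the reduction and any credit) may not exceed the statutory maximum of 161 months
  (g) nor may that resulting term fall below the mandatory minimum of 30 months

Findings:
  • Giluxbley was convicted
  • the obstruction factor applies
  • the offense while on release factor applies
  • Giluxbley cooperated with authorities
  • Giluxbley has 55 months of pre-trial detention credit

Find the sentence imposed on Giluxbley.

111 months

Obstruction enhancement: +12 months
Offense while on release enhancement: +46 months
Adjusted term: 137 months + 12 months + 46 months = 195 months
Cooperation with authorities reduction: 15% of 195 months = 29 months (rounded down)
After reduction: 195 − 29 = 166 months
Less pre-trial detention credit: 166 months − 55 months = 111 months
Cap at 161 months: 111 months is within the cap, no reduction.
Minimum 30 months: 111 months meets the minimum, no increase.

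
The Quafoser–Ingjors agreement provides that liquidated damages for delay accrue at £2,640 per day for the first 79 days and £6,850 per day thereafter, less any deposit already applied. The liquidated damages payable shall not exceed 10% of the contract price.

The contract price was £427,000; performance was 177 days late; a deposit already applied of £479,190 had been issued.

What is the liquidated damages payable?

First 79 days: 79 × £2,640 = £208,560
Remaining days: (177 − 79) × £6,850 = £671,300
Accrued per-day damages: £208,560 + £671,300 = £879,860
Less deposit already applied: £879,860 − £479,190 = £400,670
Cap: 10% of £427,000 = £42,700
Cap at £42,700: £400,670 exceeds the cap → £42,700

£42,700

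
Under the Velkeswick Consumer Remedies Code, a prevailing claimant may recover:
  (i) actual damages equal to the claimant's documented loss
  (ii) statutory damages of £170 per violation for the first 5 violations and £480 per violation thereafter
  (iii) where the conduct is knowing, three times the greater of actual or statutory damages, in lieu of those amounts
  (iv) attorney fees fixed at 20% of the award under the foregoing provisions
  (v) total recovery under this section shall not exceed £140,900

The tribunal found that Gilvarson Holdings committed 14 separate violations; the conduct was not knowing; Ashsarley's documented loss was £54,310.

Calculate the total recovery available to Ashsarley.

First 5 violations: 5 × £170 = £850
Remaining violations: (14 − 5) × £480 = £4,320
Statutory damages: £850 + £4,320 = £5,170
Conduct not knowing: the in-lieu enhancement does not apply.
Actual plus statutory damages: £54,310 + £5,170 = £59,480
Attorney fees: 20% of £59,480 = £11,896
Total before cap: £59,480 + £11,896 = £71,376
Cap at £140,900: £71,376 is within the cap, no reduction.

£71,376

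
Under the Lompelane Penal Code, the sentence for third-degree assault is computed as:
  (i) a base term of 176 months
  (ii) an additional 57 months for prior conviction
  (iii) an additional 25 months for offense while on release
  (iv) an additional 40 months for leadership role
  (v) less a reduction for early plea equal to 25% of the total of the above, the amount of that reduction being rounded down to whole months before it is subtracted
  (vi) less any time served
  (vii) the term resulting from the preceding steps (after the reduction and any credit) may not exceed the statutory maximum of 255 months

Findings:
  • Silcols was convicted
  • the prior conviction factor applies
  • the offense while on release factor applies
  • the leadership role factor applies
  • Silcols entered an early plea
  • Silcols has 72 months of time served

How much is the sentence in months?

Prior conviction enhancement: +57 months
Offense while on release enhancement: +25 months
Leadership role enhancement: +40 months
Adjusted term: 176 months + 57 months + 25 months + 40 months = 298 months
Early plea reduction: 25% of 298 months = 74 months (rounded down)
After reduction: 298 − 74 = 224 months
Less time served: 224 months − 72 months = 152 months
Cap at 255 months: 152 months is within the cap, no reduction.

152 months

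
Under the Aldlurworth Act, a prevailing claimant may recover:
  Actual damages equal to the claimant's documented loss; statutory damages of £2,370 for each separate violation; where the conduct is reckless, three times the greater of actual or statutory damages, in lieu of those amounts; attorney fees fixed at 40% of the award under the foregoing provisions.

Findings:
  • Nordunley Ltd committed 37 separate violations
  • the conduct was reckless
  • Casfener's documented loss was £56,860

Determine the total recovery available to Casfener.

Statutory damages: 37 × £2,370 = £87,690
Greater of actual damages (£56,860) or statutory damages (£87,690): £87,690
Trebled: 3 × £87,690 = £263,070
Attorney fees: 40% of £263,070 = £105,228
Total recovery: £263,070 + £105,228 = £368,298

Total recovery: £368,298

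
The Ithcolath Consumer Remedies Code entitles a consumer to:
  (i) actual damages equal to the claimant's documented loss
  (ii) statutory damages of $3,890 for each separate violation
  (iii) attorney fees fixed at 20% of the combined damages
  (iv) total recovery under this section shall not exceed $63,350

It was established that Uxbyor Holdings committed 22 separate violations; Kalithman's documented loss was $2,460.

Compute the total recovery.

$63,350

Statutory damages: 22 × $3,890 = $85,580
Combined damages: $2,460 + $85,580 = $88,040
Attorney fees: 20% of $88,040 = $17,608
Total before cap: $88,040 + $17,608 = $105,648
Cap at $63,350: $105,648 exceeds the cap → $63,350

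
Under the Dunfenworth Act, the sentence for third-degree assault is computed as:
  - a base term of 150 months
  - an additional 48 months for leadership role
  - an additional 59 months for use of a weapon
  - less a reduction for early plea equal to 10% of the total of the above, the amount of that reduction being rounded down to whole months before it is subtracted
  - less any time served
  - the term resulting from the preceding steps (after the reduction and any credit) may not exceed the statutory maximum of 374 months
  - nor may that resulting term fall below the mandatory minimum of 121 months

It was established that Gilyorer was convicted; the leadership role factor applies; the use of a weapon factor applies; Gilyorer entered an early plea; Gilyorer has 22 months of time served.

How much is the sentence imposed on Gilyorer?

210 months

Leadership role enhancement: +48 months
Use of a weapon enhancement: +59 months
Adjusted term: 150 months + 48 months + 59 months = 257 months
Early plea reduction: 10% of 257 months = 25 months (rounded down)
After reduction: 257 − 25 = 232 months
Less time served: 232 months − 22 months = 210 months
Cap at 374 months: 210 months is within the cap, no reduction.
Minimum 121 months: 210 months meets the minimum, no increase.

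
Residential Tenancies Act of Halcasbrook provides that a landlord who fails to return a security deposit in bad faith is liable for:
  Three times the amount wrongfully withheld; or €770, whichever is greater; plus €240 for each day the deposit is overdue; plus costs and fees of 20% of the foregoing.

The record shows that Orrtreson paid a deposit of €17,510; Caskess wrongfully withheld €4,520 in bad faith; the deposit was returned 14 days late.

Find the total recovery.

Trebled: 3 × €4,520 = €13,560
Minimum €770: €13,560 meets the minimum, no increase.
Late-return penalty: 14 × €240 = €3,360
Damages plus late penalty: €13,560 + €3,360 = €16,920
Costs and fees: 20% of €16,920 = €3,384
Total recovery: €16,920 + €3,384 = €20,304

€20,304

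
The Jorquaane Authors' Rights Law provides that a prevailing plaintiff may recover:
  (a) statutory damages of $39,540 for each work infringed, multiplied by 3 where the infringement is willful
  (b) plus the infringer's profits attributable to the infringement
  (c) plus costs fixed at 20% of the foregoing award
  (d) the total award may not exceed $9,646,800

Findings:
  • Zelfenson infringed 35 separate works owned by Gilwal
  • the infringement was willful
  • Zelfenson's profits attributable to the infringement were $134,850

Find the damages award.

Statutory damages: 35 × $39,540 = $1,383,900
Trebled: 3 × $1,383,900 = $4,151,700
Combined award: $4,151,700 + $134,850 = $4,286,550
Costs: 20% of $4,286,550 = $857,310
Award plus costs: $4,286,550 + $857,310 = $5,143,860
Cap at $9,646,800: $5,143,860 is within the cap, no reduction.

Award: $5,143,860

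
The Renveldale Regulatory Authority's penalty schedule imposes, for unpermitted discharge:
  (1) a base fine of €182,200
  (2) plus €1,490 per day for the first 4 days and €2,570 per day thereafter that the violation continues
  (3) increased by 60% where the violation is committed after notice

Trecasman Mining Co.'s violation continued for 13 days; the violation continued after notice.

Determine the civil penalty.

Civil penalty: €338,064

First 4 days: 4 × €1,490 = €5,960
Remaining days: (13 − 4) × €2,570 = €23,130
Per-day component: €5,960 + €23,130 = €29,090
Base plus per-day: €182,200 + €29,090 = €211,290
Enhancement: 60% of €211,290 = €126,774
Enhanced fine: €211,290 + €126,774 = €338,064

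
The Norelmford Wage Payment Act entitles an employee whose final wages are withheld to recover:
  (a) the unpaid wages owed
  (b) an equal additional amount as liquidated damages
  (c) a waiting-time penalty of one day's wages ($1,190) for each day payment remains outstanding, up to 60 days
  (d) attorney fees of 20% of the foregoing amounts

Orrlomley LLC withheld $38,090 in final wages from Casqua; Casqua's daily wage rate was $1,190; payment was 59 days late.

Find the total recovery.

Total award: $175,668

Liquidated damages (equal amount): $38,090
Penalty days: min(59, 60) = 59
Waiting-time penalty: 59 × $1,190 = $70,210
Subtotal: $38,090 + $38,090 + $70,210 = $146,390
Attorney fees: 20% of $146,390 = $29,278
Total award: $146,390 + $29,278 = $175,668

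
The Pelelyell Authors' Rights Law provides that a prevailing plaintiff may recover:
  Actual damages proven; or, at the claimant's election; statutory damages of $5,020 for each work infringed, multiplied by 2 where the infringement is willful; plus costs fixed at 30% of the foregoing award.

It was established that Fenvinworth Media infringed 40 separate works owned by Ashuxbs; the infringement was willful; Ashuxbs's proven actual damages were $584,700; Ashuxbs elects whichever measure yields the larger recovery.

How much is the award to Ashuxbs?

$760,110

Statutory damages: 40 × $5,020 = $200,800
Doubled: 2 × $200,800 = $401,600
Greater of actual damages ($584,700) or enhanced statutory damages ($401,600): $584,700
Costs: 30% of $584,700 = $175,410
Award plus costs: $584,700 + $175,410 = $760,110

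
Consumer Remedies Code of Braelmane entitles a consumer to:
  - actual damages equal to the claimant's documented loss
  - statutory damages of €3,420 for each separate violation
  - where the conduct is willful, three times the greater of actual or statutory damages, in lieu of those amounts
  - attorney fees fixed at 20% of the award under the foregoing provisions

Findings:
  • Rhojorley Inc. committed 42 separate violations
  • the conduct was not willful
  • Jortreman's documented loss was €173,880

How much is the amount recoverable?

€381,024

Statutory damages: 42 × €3,420 = €143,640
Conduct not willful: the in-lieu enhancement does not apply.
Actual plus statutory damages: €173,880 + €143,640 = €317,520
Attorney fees: 20% of €317,520 = €63,504
Total recovery: €317,520 + €63,504 = €381,024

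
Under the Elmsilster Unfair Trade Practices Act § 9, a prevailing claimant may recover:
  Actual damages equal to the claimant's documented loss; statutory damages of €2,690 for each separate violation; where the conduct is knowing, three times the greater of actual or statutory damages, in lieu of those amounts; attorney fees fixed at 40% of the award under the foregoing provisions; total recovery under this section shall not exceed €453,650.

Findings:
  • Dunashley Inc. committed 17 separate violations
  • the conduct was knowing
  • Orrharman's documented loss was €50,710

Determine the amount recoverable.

€212,982

Statutory damages: 17 × €2,690 = €45,730
Greater of actual damages (€50,710) or statutory damages (€45,730): €50,710
Trebled: 3 × €50,710 = €152,130
Attorney fees: 40% of €152,130 = €60,852
Total before cap: €152,130 + €60,852 = €212,982
Cap at €453,650: €212,982 is within the cap, no reduction.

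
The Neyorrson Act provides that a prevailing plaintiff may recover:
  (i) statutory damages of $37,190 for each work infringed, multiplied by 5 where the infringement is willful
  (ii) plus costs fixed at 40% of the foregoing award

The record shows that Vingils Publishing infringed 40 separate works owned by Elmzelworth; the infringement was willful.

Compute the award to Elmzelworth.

$10,413,200

Statutory damages: 40 × $37,190 = $1,487,600
Multiplied by 5: 5 × $1,487,600 = $7,438,000
Costs: 40% of $7,438,000 = $2,975,200
Award plus costs: $7,438,000 + $2,975,200 = $10,413,200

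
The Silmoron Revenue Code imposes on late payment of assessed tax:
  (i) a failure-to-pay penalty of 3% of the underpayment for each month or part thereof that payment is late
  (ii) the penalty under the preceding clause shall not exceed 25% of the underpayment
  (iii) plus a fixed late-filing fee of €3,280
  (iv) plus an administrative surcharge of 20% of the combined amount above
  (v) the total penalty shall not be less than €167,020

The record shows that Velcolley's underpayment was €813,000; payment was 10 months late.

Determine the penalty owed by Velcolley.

€247,836

Accrued rate: 3% × 10 = 30%, capped at 25% → 25%
Failure-to-pay penalty: 25% of €813,000 = €203,250
Penalty before surcharge: €203,250 + €3,280 = €206,530
Administrative surcharge: 20% of €206,530 = €41,306
Total penalty: €206,530 + €41,306 = €247,836
Minimum €167,020: €247,836 meets the minimum, no increase.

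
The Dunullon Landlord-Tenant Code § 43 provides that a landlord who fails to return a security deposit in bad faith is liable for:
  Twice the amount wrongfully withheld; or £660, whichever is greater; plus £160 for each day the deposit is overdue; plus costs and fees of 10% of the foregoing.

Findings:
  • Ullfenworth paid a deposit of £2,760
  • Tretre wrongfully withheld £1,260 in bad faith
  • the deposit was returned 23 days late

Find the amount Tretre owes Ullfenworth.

£6,820

Doubled: 2 × £1,260 = £2,520
Minimum £660: £2,520 meets the minimum, no increase.
Late-return penalty: 23 × £160 = £3,680
Damages plus late penalty: £2,520 + £3,680 = £6,200
Costs and fees: 10% of £6,200 = £620
Total recovery: £6,200 + £620 = £6,820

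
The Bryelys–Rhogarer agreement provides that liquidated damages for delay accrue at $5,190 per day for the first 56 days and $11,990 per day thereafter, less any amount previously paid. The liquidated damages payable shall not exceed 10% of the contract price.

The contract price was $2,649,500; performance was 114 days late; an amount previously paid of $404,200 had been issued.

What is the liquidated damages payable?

First 56 days: 56 × $5,190 = $290,640
Remaining days: (114 − 56) × $11,990 = $695,420
Accrued per-day damages: $290,640 + $695,420 = $986,060
Less amount previously paid: $986,060 − $404,200 = $581,860
Cap: 10% of $2,649,500 = $264,950
Cap at $264,950: $581,860 exceeds the cap → $264,950

$264,950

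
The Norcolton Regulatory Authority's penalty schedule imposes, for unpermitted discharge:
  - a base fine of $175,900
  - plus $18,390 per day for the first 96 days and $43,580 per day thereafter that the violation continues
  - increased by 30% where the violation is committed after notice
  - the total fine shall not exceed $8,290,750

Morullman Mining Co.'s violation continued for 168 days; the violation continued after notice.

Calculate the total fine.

First 96 days: 96 × $18,390 = $1,765,440
Remaining days: (168 − 96) × $43,580 = $3,137,760
Per-day component: $1,765,440 + $3,137,760 = $4,903,200
Base plus per-day: $175,900 + $4,903,200 = $5,079,100
Enhancement: 30% of $5,079,100 = $1,523,730
Enhanced fine: $5,079,100 + $1,523,730 = $6,602,830
Cap at $8,290,750: $6,602,830 is within the cap, no reduction.

Civil penalty: $6,602,830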